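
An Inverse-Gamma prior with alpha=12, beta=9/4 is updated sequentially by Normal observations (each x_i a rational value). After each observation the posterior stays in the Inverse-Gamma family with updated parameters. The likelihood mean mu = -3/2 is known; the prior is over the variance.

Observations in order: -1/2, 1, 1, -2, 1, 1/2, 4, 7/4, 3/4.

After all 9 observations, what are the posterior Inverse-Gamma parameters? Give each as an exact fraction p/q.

alpha=33/2, beta=595/16

obs 1: x=-1/2 → posterior Inverse-Gamma(25/2, 11/4)
obs 2: x=1 → posterior Inverse-Gamma(13, 47/8)
obs 3: x=1 → posterior Inverse-Gamma(27/2, 9)
obs 4: x=-2 → posterior Inverse-Gamma(14, 73/8)
obs 5: x=1 → posterior Inverse-Gamma(29/2, 49/4)
obs 6: x=1/2 → posterior Inverse-Gamma(15, 57/4)
obs 7: x=4 → posterior Inverse-Gamma(31/2, 235/8)
obs 8: x=7/4 → posterior Inverse-Gamma(16, 1109/32)
obs 9: x=3/4 → posterior Inverse-Gamma(33/2, 595/16)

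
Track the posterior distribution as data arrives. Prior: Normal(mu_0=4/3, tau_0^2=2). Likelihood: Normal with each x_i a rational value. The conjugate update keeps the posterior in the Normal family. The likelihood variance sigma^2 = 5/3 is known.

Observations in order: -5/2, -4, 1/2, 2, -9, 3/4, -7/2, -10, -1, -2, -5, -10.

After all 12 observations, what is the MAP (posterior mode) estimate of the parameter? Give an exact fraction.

-1535/462

obs 1: x=-5/2 → posterior Normal(-25/33, 10/11)
obs 2: x=-4 → posterior Normal(-97/51, 10/17)
obs 3: x=1/2 → posterior Normal(-88/69, 10/23)
obs 4: x=2 → posterior Normal(-52/87, 10/29)
obs 5: x=-9 → posterior Normal(-214/105, 2/7)
obs 6: x=3/4 → posterior Normal(-401/246, 10/41)
obs 7: x=-7/2 → posterior Normal(-527/282, 10/47)
obs 8: x=-10 → posterior Normal(-887/318, 10/53)
obs 9: x=-1 → posterior Normal(-923/354, 10/59)
obs 10: x=-2 → posterior Normal(-199/78, 2/13)
obs 11: x=-5 → posterior Normal(-1175/426, 10/71)
obs 12: x=-10 → posterior Normal(-1535/462, 10/77)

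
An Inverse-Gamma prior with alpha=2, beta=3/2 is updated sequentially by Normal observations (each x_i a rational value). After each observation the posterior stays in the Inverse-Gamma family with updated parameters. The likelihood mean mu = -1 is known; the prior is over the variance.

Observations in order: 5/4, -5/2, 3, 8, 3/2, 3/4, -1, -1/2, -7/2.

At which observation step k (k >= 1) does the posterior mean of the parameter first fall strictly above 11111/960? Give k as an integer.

obs 1: x=5/4 → posterior Inverse-Gamma(5/2, 129/32)
obs 2: x=-5/2 → posterior Inverse-Gamma(3, 165/32)
obs 3: x=3 → posterior Inverse-Gamma(7/2, 421/32)
obs 4: x=8 → posterior Inverse-Gamma(4, 1717/32)
obs 5: x=3/2 → posterior Inverse-Gamma(9/2, 1817/32)
obs 6: x=3/4 → posterior Inverse-Gamma(5, 933/16)
obs 7: x=-1 → posterior Inverse-Gamma(11/2, 933/16)
obs 8: x=-1/2 → posterior Inverse-Gamma(6, 935/16)
obs 9: x=-7/2 → posterior Inverse-Gamma(13/2, 985/16)

k = 4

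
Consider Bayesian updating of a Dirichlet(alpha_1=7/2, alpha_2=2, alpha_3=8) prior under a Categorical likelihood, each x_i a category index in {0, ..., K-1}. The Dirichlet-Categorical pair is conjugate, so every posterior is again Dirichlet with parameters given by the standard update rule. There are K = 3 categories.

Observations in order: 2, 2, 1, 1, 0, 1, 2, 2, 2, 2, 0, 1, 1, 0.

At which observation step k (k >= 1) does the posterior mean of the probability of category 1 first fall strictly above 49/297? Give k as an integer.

k = 3

obs 1: x=2 → posterior Dirichlet(7/2, 2, 9)
obs 2: x=2 → posterior Dirichlet(7/2, 2, 10)
obs 3: x=1 → posterior Dirichlet(7/2, 3, 10)
obs 4: x=1 → posterior Dirichlet(7/2, 4, 10)
obs 5: x=0 → posterior Dirichlet(9/2, 4, 10)
obs 6: x=1 → posterior Dirichlet(9/2, 5, 10)
obs 7: x=2 → posterior Dirichlet(9/2, 5, 11)
obs 8: x=2 → posterior Dirichlet(9/2, 5, 12)
obs 9: x=2 → posterior Dirichlet(9/2, 5, 13)
obs 10: x=2 → posterior Dirichlet(9/2, 5, 14)
obs 11: x=0 → posterior Dirichlet(11/2, 5, 14)
obs 12: x=1 → posterior Dirichlet(11/2, 6, 14)
obs 13: x=1 → posterior Dirichlet(11/2, 7, 14)
obs 14: x=0 → posterior Dirichlet(13/2, 7, 14)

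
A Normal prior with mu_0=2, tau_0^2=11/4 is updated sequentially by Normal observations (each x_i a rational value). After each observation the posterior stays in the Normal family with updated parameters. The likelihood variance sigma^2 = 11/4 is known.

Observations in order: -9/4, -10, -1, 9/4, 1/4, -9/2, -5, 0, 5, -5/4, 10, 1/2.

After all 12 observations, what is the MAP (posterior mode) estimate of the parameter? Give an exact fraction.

-4/13

obs 1: x=-9/4 → posterior Normal(-1/8, 11/8)
obs 2: x=-10 → posterior Normal(-41/12, 11/12)
obs 3: x=-1 → posterior Normal(-45/16, 11/16)
obs 4: x=9/4 → posterior Normal(-9/5, 11/20)
obs 5: x=1/4 → posterior Normal(-35/24, 11/24)
obs 6: x=-9/2 → posterior Normal(-53/28, 11/28)
obs 7: x=-5 → posterior Normal(-73/32, 11/32)
obs 8: x=0 → posterior Normal(-73/36, 11/36)
obs 9: x=5 → posterior Normal(-53/40, 11/40)
obs 10: x=-5/4 → posterior Normal(-29/22, 1/4)
obs 11: x=10 → posterior Normal(-3/8, 11/48)
obs 12: x=1/2 → posterior Normal(-4/13, 11/52)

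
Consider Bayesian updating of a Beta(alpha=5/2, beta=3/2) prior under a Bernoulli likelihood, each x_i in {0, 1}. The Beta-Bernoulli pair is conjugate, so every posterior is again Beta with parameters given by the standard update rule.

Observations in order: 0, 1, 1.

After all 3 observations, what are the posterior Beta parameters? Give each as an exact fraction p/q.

alpha=9/2, beta=5/2

obs 1: x=0 → posterior Beta(5/2, 5/2)
obs 2: x=1 → posterior Beta(7/2, 5/2)
obs 3: x=1 → posterior Beta(9/2, 5/2)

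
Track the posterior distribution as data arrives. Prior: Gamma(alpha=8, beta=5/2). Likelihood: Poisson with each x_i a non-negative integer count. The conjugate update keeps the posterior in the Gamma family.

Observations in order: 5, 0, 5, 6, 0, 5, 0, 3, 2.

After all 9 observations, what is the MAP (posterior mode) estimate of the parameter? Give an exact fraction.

66/23

obs 1: x=5 → posterior Gamma(13, 7/2)
obs 2: x=0 → posterior Gamma(13, 9/2)
obs 3: x=5 → posterior Gamma(18, 11/2)
obs 4: x=6 → posterior Gamma(24, 13/2)
obs 5: x=0 → posterior Gamma(24, 15/2)
obs 6: x=5 → posterior Gamma(29, 17/2)
obs 7: x=0 → posterior Gamma(29, 19/2)
obs 8: x=3 → posterior Gamma(32, 21/2)
obs 9: x=2 → posterior Gamma(34, 23/2)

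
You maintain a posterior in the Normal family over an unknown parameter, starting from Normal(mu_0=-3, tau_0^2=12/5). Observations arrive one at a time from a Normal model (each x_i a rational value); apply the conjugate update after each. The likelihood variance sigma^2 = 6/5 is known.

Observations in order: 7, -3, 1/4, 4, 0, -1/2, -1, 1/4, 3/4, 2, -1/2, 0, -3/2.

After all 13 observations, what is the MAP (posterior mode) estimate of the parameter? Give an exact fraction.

obs 1: x=7 → posterior Normal(11/3, 4/5)
obs 2: x=-3 → posterior Normal(1, 12/25)
obs 3: x=1/4 → posterior Normal(11/14, 12/35)
obs 4: x=4 → posterior Normal(3/2, 4/15)
obs 5: x=0 → posterior Normal(27/22, 12/55)
obs 6: x=-1/2 → posterior Normal(25/26, 12/65)
obs 7: x=-1 → posterior Normal(7/10, 4/25)
obs 8: x=1/4 → posterior Normal(11/17, 12/85)
obs 9: x=3/4 → posterior Normal(25/38, 12/95)
obs 10: x=2 → posterior Normal(11/14, 4/35)
obs 11: x=-1/2 → posterior Normal(31/46, 12/115)
obs 12: x=0 → posterior Normal(31/50, 12/125)
obs 13: x=-3/2 → posterior Normal(25/54, 4/45)

25/54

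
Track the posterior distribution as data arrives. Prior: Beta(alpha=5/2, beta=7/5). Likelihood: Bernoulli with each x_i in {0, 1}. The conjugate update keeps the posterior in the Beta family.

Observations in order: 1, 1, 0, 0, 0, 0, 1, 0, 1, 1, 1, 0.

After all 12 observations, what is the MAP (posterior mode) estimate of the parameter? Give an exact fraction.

obs 1: x=1 → posterior Beta(7/2, 7/5)
obs 2: x=1 → posterior Beta(9/2, 7/5)
obs 3: x=0 → posterior Beta(9/2, 12/5)
obs 4: x=0 → posterior Beta(9/2, 17/5)
obs 5: x=0 → posterior Beta(9/2, 22/5)
obs 6: x=0 → posterior Beta(9/2, 27/5)
obs 7: x=1 → posterior Beta(11/2, 27/5)
obs 8: x=0 → posterior Beta(11/2, 32/5)
obs 9: x=1 → posterior Beta(13/2, 32/5)
obs 10: x=1 → posterior Beta(15/2, 32/5)
obs 11: x=1 → posterior Beta(17/2, 32/5)
obs 12: x=0 → posterior Beta(17/2, 37/5)

75/139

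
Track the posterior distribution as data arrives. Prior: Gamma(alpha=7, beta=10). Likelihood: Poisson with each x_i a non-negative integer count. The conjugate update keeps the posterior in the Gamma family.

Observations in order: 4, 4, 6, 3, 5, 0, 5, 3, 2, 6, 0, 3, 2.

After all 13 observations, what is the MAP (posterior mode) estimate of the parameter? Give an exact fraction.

obs 1: x=4 → posterior Gamma(11, 11)
obs 2: x=4 → posterior Gamma(15, 12)
obs 3: x=6 → posterior Gamma(21, 13)
obs 4: x=3 → posterior Gamma(24, 14)
obs 5: x=5 → posterior Gamma(29, 15)
obs 6: x=0 → posterior Gamma(29, 16)
obs 7: x=5 → posterior Gamma(34, 17)
obs 8: x=3 → posterior Gamma(37, 18)
obs 9: x=2 → posterior Gamma(39, 19)
obs 10: x=6 → posterior Gamma(45, 20)
obs 11: x=0 → posterior Gamma(45, 21)
obs 12: x=3 → posterior Gamma(48, 22)
obs 13: x=2 → posterior Gamma(50, 23)

49/23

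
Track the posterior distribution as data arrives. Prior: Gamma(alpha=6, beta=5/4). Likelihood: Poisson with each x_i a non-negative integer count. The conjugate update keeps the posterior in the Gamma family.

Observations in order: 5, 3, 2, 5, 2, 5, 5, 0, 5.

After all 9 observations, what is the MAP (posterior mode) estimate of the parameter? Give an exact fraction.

148/41

obs 1: x=5 → posterior Gamma(11, 9/4)
obs 2: x=3 → posterior Gamma(14, 13/4)
obs 3: x=2 → posterior Gamma(16, 17/4)
obs 4: x=5 → posterior Gamma(21, 21/4)
obs 5: x=2 → posterior Gamma(23, 25/4)
obs 6: x=5 → posterior Gamma(28, 29/4)
obs 7: x=5 → posterior Gamma(33, 33/4)
obs 8: x=0 → posterior Gamma(33, 37/4)
obs 9: x=5 → posterior Gamma(38, 41/4)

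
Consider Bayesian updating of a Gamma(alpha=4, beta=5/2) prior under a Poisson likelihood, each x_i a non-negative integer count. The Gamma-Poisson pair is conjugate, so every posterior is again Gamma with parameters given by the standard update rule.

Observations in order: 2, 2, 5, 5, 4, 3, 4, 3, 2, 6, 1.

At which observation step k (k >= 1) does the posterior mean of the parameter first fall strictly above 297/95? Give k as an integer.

obs 1: x=2 → posterior Gamma(6, 7/2)
obs 2: x=2 → posterior Gamma(8, 9/2)
obs 3: x=5 → posterior Gamma(13, 11/2)
obs 4: x=5 → posterior Gamma(18, 13/2)
obs 5: x=4 → posterior Gamma(22, 15/2)
obs 6: x=3 → posterior Gamma(25, 17/2)
obs 7: x=4 → posterior Gamma(29, 19/2)
obs 8: x=3 → posterior Gamma(32, 21/2)
obs 9: x=2 → posterior Gamma(34, 23/2)
obs 10: x=6 → posterior Gamma(40, 25/2)
obs 11: x=1 → posterior Gamma(41, 27/2)

k = 10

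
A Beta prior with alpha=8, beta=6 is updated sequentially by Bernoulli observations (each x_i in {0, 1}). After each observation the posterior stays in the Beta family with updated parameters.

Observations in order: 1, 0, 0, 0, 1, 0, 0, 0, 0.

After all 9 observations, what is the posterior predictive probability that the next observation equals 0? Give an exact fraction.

13/23

obs 1: x=1 → posterior Beta(9, 6)
obs 2: x=0 → posterior Beta(9, 7)
obs 3: x=0 → posterior Beta(9, 8)
obs 4: x=0 → posterior Beta(9, 9)
obs 5: x=1 → posterior Beta(10, 9)
obs 6: x=0 → posterior Beta(10, 10)
obs 7: x=0 → posterior Beta(10, 11)
obs 8: x=0 → posterior Beta(10, 12)
obs 9: x=0 → posterior Beta(10, 13)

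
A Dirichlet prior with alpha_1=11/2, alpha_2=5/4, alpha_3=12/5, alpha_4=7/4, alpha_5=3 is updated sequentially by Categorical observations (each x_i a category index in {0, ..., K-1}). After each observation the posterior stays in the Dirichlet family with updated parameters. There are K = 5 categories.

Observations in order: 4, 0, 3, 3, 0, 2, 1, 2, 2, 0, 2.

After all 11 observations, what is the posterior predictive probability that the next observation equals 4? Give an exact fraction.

obs 1: x=4 → posterior Dirichlet(11/2, 5/4, 12/5, 7/4, 4)
obs 2: x=0 → posterior Dirichlet(13/2, 5/4, 12/5, 7/4, 4)
obs 3: x=3 → posterior Dirichlet(13/2, 5/4, 12/5, 11/4, 4)
obs 4: x=3 → posterior Dirichlet(13/2, 5/4, 12/5, 15/4, 4)
obs 5: x=0 → posterior Dirichlet(15/2, 5/4, 12/5, 15/4, 4)
obs 6: x=2 → posterior Dirichlet(15/2, 5/4, 17/5, 15/4, 4)
obs 7: x=1 → posterior Dirichlet(15/2, 9/4, 17/5, 15/4, 4)
obs 8: x=2 → posterior Dirichlet(15/2, 9/4, 22/5, 15/4, 4)
obs 9: x=2 → posterior Dirichlet(15/2, 9/4, 27/5, 15/4, 4)
obs 10: x=0 → posterior Dirichlet(17/2, 9/4, 27/5, 15/4, 4)
obs 11: x=2 → posterior Dirichlet(17/2, 9/4, 32/5, 15/4, 4)

40/249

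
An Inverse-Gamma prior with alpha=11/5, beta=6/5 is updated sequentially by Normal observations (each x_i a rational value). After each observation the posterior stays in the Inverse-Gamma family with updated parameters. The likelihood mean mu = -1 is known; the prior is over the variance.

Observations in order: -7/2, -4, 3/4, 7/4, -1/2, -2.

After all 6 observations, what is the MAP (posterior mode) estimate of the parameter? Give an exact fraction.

obs 1: x=-7/2 → posterior Inverse-Gamma(27/10, 173/40)
obs 2: x=-4 → posterior Inverse-Gamma(16/5, 353/40)
obs 3: x=3/4 → posterior Inverse-Gamma(37/10, 1657/160)
obs 4: x=7/4 → posterior Inverse-Gamma(21/5, 1131/80)
obs 5: x=-1/2 → posterior Inverse-Gamma(47/10, 1141/80)
obs 6: x=-2 → posterior Inverse-Gamma(26/5, 1181/80)

1181/496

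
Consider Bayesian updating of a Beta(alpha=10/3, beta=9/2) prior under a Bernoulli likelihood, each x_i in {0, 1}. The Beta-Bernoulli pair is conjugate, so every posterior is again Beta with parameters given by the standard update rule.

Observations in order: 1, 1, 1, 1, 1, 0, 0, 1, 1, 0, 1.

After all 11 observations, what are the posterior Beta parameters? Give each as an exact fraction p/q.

alpha=34/3, beta=15/2

obs 1: x=1 → posterior Beta(13/3, 9/2)
obs 2: x=1 → posterior Beta(16/3, 9/2)
obs 3: x=1 → posterior Beta(19/3, 9/2)
obs 4: x=1 → posterior Beta(22/3, 9/2)
obs 5: x=1 → posterior Beta(25/3, 9/2)
obs 6: x=0 → posterior Beta(25/3, 11/2)
obs 7: x=0 → posterior Beta(25/3, 13/2)
obs 8: x=1 → posterior Beta(28/3, 13/2)
obs 9: x=1 → posterior Beta(31/3, 13/2)
obs 10: x=0 → posterior Beta(31/3, 15/2)
obs 11: x=1 → posterior Beta(34/3, 15/2)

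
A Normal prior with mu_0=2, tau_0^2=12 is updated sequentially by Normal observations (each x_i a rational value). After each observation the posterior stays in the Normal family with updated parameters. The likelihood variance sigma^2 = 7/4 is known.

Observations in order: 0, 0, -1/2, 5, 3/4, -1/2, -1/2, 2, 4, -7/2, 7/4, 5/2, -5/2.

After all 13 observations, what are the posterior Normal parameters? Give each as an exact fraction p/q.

obs 1: x=0 → posterior Normal(14/55, 84/55)
obs 2: x=0 → posterior Normal(14/103, 84/103)
obs 3: x=-1/2 → posterior Normal(-10/151, 84/151)
obs 4: x=5 → posterior Normal(230/199, 84/199)
obs 5: x=3/4 → posterior Normal(14/13, 84/247)
obs 6: x=-1/2 → posterior Normal(242/295, 84/295)
obs 7: x=-1/2 → posterior Normal(218/343, 12/49)
obs 8: x=2 → posterior Normal(314/391, 84/391)
obs 9: x=4 → posterior Normal(506/439, 84/439)
obs 10: x=-7/2 → posterior Normal(338/487, 84/487)
obs 11: x=7/4 → posterior Normal(422/535, 84/535)
obs 12: x=5/2 → posterior Normal(542/583, 84/583)
obs 13: x=-5/2 → posterior Normal(422/631, 84/631)

mu_0=422/631, tau_0^2=84/631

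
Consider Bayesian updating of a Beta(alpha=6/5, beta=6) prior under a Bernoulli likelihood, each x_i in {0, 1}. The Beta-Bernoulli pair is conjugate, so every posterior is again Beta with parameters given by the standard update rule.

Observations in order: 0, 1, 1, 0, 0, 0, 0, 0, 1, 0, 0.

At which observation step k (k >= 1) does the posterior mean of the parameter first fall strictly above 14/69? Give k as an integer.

k = 2

obs 1: x=0 → posterior Beta(6/5, 7)
obs 2: x=1 → posterior Beta(11/5, 7)
obs 3: x=1 → posterior Beta(16/5, 7)
obs 4: x=0 → posterior Beta(16/5, 8)
obs 5: x=0 → posterior Beta(16/5, 9)
obs 6: x=0 → posterior Beta(16/5, 10)
obs 7: x=0 → posterior Beta(16/5, 11)
obs 8: x=0 → posterior Beta(16/5, 12)
obs 9: x=1 → posterior Beta(21/5, 12)
obs 10: x=0 → posterior Beta(21/5, 13)
obs 11: x=0 → posterior Beta(21/5, 14)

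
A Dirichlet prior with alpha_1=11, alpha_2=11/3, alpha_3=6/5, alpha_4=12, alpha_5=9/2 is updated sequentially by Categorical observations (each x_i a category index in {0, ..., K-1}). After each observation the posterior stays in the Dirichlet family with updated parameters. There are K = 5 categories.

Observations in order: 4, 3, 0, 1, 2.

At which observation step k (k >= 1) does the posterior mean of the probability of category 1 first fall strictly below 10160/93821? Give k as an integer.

obs 1: x=4 → posterior Dirichlet(11, 11/3, 6/5, 12, 11/2)
obs 2: x=3 → posterior Dirichlet(11, 11/3, 6/5, 13, 11/2)
obs 3: x=0 → posterior Dirichlet(12, 11/3, 6/5, 13, 11/2)
obs 4: x=1 → posterior Dirichlet(12, 14/3, 6/5, 13, 11/2)
obs 5: x=2 → posterior Dirichlet(12, 14/3, 11/5, 13, 11/2)

k = 2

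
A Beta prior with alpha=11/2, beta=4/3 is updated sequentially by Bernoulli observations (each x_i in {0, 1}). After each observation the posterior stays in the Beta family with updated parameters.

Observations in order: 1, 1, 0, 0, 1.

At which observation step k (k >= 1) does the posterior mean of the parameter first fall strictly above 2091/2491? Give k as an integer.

obs 1: x=1 → posterior Beta(13/2, 4/3)
obs 2: x=1 → posterior Beta(15/2, 4/3)
obs 3: x=0 → posterior Beta(15/2, 7/3)
obs 4: x=0 → posterior Beta(15/2, 10/3)
obs 5: x=1 → posterior Beta(17/2, 10/3)

k = 2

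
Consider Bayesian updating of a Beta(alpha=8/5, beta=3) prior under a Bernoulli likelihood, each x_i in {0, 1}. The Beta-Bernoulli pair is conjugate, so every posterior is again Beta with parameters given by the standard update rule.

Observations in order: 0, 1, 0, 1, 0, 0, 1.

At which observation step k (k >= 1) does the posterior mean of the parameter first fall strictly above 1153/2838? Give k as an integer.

obs 1: x=0 → posterior Beta(8/5, 4)
obs 2: x=1 → posterior Beta(13/5, 4)
obs 3: x=0 → posterior Beta(13/5, 5)
obs 4: x=1 → posterior Beta(18/5, 5)
obs 5: x=0 → posterior Beta(18/5, 6)
obs 6: x=0 → posterior Beta(18/5, 7)
obs 7: x=1 → posterior Beta(23/5, 7)

k = 4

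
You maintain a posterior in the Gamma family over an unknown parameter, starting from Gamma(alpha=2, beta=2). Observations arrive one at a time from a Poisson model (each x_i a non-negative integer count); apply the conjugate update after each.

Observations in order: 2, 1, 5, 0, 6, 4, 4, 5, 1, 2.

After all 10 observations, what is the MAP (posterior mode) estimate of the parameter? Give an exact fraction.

31/12

obs 1: x=2 → posterior Gamma(4, 3)
obs 2: x=1 → posterior Gamma(5, 4)
obs 3: x=5 → posterior Gamma(10, 5)
obs 4: x=0 → posterior Gamma(10, 6)
obs 5: x=6 → posterior Gamma(16, 7)
obs 6: x=4 → posterior Gamma(20, 8)
obs 7: x=4 → posterior Gamma(24, 9)
obs 8: x=5 → posterior Gamma(29, 10)
obs 9: x=1 → posterior Gamma(30, 11)
obs 10: x=2 → posterior Gamma(32, 12)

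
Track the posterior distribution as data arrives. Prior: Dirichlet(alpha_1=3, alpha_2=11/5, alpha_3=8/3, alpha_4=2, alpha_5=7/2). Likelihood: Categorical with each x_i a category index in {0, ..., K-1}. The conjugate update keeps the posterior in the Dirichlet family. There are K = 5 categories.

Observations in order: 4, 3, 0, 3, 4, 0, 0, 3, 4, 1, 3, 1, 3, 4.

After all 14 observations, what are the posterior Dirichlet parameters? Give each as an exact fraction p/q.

alpha_1=6, alpha_2=21/5, alpha_3=8/3, alpha_4=7, alpha_5=15/2

obs 1: x=4 → posterior Dirichlet(3, 11/5, 8/3, 2, 9/2)
obs 2: x=3 → posterior Dirichlet(3, 11/5, 8/3, 3, 9/2)
obs 3: x=0 → posterior Dirichlet(4, 11/5, 8/3, 3, 9/2)
obs 4: x=3 → posterior Dirichlet(4, 11/5, 8/3, 4, 9/2)
obs 5: x=4 → posterior Dirichlet(4, 11/5, 8/3, 4, 11/2)
obs 6: x=0 → posterior Dirichlet(5, 11/5, 8/3, 4, 11/2)
obs 7: x=0 → posterior Dirichlet(6, 11/5, 8/3, 4, 11/2)
obs 8: x=3 → posterior Dirichlet(6, 11/5, 8/3, 5, 11/2)
obs 9: x=4 → posterior Dirichlet(6, 11/5, 8/3, 5, 13/2)
obs 10: x=1 → posterior Dirichlet(6, 16/5, 8/3, 5, 13/2)
obs 11: x=3 → posterior Dirichlet(6, 16/5, 8/3, 6, 13/2)
obs 12: x=1 → posterior Dirichlet(6, 21/5, 8/3, 6, 13/2)
obs 13: x=3 → posterior Dirichlet(6, 21/5, 8/3, 7, 13/2)
obs 14: x=4 → posterior Dirichlet(6, 21/5, 8/3, 7, 15/2)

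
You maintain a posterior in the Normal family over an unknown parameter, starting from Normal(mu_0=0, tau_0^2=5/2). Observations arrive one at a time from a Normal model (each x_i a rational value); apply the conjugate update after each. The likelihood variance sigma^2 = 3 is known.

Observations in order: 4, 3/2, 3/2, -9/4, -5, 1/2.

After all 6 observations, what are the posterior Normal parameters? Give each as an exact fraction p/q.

obs 1: x=4 → posterior Normal(20/11, 15/11)
obs 2: x=3/2 → posterior Normal(55/32, 15/16)
obs 3: x=3/2 → posterior Normal(5/3, 5/7)
obs 4: x=-9/4 → posterior Normal(95/104, 15/26)
obs 5: x=-5 → posterior Normal(-5/124, 15/31)
obs 6: x=1/2 → posterior Normal(5/144, 5/12)

mu_0=5/144, tau_0^2=5/12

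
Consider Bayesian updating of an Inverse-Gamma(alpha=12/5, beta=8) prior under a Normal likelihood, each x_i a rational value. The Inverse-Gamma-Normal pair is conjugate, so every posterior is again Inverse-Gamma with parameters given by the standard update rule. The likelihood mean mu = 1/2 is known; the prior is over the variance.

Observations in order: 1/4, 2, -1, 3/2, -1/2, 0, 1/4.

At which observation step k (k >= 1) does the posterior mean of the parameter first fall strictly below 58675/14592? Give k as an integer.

obs 1: x=1/4 → posterior Inverse-Gamma(29/10, 257/32)
obs 2: x=2 → posterior Inverse-Gamma(17/5, 293/32)
obs 3: x=-1 → posterior Inverse-Gamma(39/10, 329/32)
obs 4: x=3/2 → posterior Inverse-Gamma(22/5, 345/32)
obs 5: x=-1/2 → posterior Inverse-Gamma(49/10, 361/32)
obs 6: x=0 → posterior Inverse-Gamma(27/5, 365/32)
obs 7: x=1/4 → posterior Inverse-Gamma(59/10, 183/16)

k = 2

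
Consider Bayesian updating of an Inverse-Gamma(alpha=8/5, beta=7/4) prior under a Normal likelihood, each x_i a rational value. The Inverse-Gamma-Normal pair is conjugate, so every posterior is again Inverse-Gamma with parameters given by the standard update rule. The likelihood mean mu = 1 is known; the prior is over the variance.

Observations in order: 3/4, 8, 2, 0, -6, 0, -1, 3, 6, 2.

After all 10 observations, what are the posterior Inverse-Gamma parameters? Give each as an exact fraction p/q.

obs 1: x=3/4 → posterior Inverse-Gamma(21/10, 57/32)
obs 2: x=8 → posterior Inverse-Gamma(13/5, 841/32)
obs 3: x=2 → posterior Inverse-Gamma(31/10, 857/32)
obs 4: x=0 → posterior Inverse-Gamma(18/5, 873/32)
obs 5: x=-6 → posterior Inverse-Gamma(41/10, 1657/32)
obs 6: x=0 → posterior Inverse-Gamma(23/5, 1673/32)
obs 7: x=-1 → posterior Inverse-Gamma(51/10, 1737/32)
obs 8: x=3 → posterior Inverse-Gamma(28/5, 1801/32)
obs 9: x=6 → posterior Inverse-Gamma(61/10, 2201/32)
obs 10: x=2 → posterior Inverse-Gamma(33/5, 2217/32)

alpha=33/5, beta=2217/32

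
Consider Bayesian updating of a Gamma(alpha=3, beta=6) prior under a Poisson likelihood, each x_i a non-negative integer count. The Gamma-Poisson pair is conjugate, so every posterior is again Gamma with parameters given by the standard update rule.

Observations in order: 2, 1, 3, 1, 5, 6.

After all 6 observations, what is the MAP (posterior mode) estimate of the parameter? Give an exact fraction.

obs 1: x=2 → posterior Gamma(5, 7)
obs 2: x=1 → posterior Gamma(6, 8)
obs 3: x=3 → posterior Gamma(9, 9)
obs 4: x=1 → posterior Gamma(10, 10)
obs 5: x=5 → posterior Gamma(15, 11)
obs 6: x=6 → posterior Gamma(21, 12)

5/3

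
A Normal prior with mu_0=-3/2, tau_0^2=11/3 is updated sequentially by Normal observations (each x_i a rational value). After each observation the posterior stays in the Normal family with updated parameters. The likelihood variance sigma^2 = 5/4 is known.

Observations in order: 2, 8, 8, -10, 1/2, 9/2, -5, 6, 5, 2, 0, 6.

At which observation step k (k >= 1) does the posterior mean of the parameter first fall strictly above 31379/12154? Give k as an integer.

obs 1: x=2 → posterior Normal(131/118, 55/59)
obs 2: x=8 → posterior Normal(835/206, 55/103)
obs 3: x=8 → posterior Normal(513/98, 55/147)
obs 4: x=-10 → posterior Normal(659/382, 55/191)
obs 5: x=1/2 → posterior Normal(703/470, 11/47)
obs 6: x=9/2 → posterior Normal(1099/558, 55/279)
obs 7: x=-5 → posterior Normal(659/646, 55/323)
obs 8: x=6 → posterior Normal(1187/734, 55/367)
obs 9: x=5 → posterior Normal(1627/822, 55/411)
obs 10: x=2 → posterior Normal(1803/910, 11/91)
obs 11: x=0 → posterior Normal(1803/998, 55/499)
obs 12: x=6 → posterior Normal(777/362, 55/543)

k = 2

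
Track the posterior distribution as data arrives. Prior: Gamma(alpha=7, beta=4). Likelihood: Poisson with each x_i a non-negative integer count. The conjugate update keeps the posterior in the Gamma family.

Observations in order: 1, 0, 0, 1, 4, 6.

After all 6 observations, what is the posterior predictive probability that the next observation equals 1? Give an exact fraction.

obs 1: x=1 → posterior Gamma(8, 5)
obs 2: x=0 → posterior Gamma(8, 6)
obs 3: x=0 → posterior Gamma(8, 7)
obs 4: x=1 → posterior Gamma(9, 8)
obs 5: x=4 → posterior Gamma(13, 9)
obs 6: x=6 → posterior Gamma(19, 10)

190000000000000000000/672749994932560009201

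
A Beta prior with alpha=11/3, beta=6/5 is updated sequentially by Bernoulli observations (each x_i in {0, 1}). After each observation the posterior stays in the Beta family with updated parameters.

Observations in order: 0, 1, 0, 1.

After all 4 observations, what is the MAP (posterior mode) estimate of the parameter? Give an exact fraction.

70/103

obs 1: x=0 → posterior Beta(11/3, 11/5)
obs 2: x=1 → posterior Beta(14/3, 11/5)
obs 3: x=0 → posterior Beta(14/3, 16/5)
obs 4: x=1 → posterior Beta(17/3, 16/5)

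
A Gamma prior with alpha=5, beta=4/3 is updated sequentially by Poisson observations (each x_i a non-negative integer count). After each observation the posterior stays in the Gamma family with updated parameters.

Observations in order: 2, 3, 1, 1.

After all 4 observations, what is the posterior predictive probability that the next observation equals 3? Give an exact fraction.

2766336071112327168/15181127029874798299

obs 1: x=2 → posterior Gamma(7, 7/3)
obs 2: x=3 → posterior Gamma(10, 10/3)
obs 3: x=1 → posterior Gamma(11, 13/3)
obs 4: x=1 → posterior Gamma(12, 16/3)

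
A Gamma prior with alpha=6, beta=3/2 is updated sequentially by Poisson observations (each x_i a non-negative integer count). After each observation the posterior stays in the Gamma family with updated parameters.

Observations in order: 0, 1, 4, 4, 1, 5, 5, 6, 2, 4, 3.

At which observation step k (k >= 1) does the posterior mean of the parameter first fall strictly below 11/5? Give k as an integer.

k = 2

obs 1: x=0 → posterior Gamma(6, 5/2)
obs 2: x=1 → posterior Gamma(7, 7/2)
obs 3: x=4 → posterior Gamma(11, 9/2)
obs 4: x=4 → posterior Gamma(15, 11/2)
obs 5: x=1 → posterior Gamma(16, 13/2)
obs 6: x=5 → posterior Gamma(21, 15/2)
obs 7: x=5 → posterior Gamma(26, 17/2)
obs 8: x=6 → posterior Gamma(32, 19/2)
obs 9: x=2 → posterior Gamma(34, 21/2)
obs 10: x=4 → posterior Gamma(38, 23/2)
obs 11: x=3 → posterior Gamma(41, 25/2)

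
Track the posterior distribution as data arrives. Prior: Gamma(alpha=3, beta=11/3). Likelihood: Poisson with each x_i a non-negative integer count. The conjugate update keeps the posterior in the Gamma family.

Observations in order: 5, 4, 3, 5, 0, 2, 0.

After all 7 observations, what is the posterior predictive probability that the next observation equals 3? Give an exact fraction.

70937159681302815060983640849804951552/399669593472470313551127910614013671875

obs 1: x=5 → posterior Gamma(8, 14/3)
obs 2: x=4 → posterior Gamma(12, 17/3)
obs 3: x=3 → posterior Gamma(15, 20/3)
obs 4: x=5 → posterior Gamma(20, 23/3)
obs 5: x=0 → posterior Gamma(20, 26/3)
obs 6: x=2 → posterior Gamma(22, 29/3)
obs 7: x=0 → posterior Gamma(22, 32/3)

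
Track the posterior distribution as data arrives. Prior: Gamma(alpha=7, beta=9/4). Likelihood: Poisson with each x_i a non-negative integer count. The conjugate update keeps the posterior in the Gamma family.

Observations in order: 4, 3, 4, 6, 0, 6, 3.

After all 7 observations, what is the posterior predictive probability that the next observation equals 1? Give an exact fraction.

obs 1: x=4 → posterior Gamma(11, 13/4)
obs 2: x=3 → posterior Gamma(14, 17/4)
obs 3: x=4 → posterior Gamma(18, 21/4)
obs 4: x=6 → posterior Gamma(24, 25/4)
obs 5: x=0 → posterior Gamma(24, 29/4)
obs 6: x=6 → posterior Gamma(30, 33/4)
obs 7: x=3 → posterior Gamma(33, 37/4)

743414153940172381486083410844345789336570488343779604/6833624772958324635768660320234188206281715423144834961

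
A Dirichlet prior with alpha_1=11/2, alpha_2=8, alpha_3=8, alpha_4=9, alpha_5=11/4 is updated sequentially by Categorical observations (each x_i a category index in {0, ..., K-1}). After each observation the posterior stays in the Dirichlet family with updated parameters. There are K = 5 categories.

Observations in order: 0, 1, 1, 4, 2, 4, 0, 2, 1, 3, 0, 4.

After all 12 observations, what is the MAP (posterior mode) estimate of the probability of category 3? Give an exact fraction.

obs 1: x=0 → posterior Dirichlet(13/2, 8, 8, 9, 11/4)
obs 2: x=1 → posterior Dirichlet(13/2, 9, 8, 9, 11/4)
obs 3: x=1 → posterior Dirichlet(13/2, 10, 8, 9, 11/4)
obs 4: x=4 → posterior Dirichlet(13/2, 10, 8, 9, 15/4)
obs 5: x=2 → posterior Dirichlet(13/2, 10, 9, 9, 15/4)
obs 6: x=4 → posterior Dirichlet(13/2, 10, 9, 9, 19/4)
obs 7: x=0 → posterior Dirichlet(15/2, 10, 9, 9, 19/4)
obs 8: x=2 → posterior Dirichlet(15/2, 10, 10, 9, 19/4)
obs 9: x=1 → posterior Dirichlet(15/2, 11, 10, 9, 19/4)
obs 10: x=3 → posterior Dirichlet(15/2, 11, 10, 10, 19/4)
obs 11: x=0 → posterior Dirichlet(17/2, 11, 10, 10, 19/4)
obs 12: x=4 → posterior Dirichlet(17/2, 11, 10, 10, 23/4)

36/161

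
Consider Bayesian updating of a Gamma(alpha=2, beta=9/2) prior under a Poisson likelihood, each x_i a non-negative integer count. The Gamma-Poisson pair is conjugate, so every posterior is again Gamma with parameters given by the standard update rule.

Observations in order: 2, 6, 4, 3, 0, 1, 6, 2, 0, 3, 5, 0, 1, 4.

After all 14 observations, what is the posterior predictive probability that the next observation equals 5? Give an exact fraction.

obs 1: x=2 → posterior Gamma(4, 11/2)
obs 2: x=6 → posterior Gamma(10, 13/2)
obs 3: x=4 → posterior Gamma(14, 15/2)
obs 4: x=3 → posterior Gamma(17, 17/2)
obs 5: x=0 → posterior Gamma(17, 19/2)
obs 6: x=1 → posterior Gamma(18, 21/2)
obs 7: x=6 → posterior Gamma(24, 23/2)
obs 8: x=2 → posterior Gamma(26, 25/2)
obs 9: x=0 → posterior Gamma(26, 27/2)
obs 10: x=3 → posterior Gamma(29, 29/2)
obs 11: x=5 → posterior Gamma(34, 31/2)
obs 12: x=0 → posterior Gamma(34, 33/2)
obs 13: x=1 → posterior Gamma(35, 35/2)
obs 14: x=4 → posterior Gamma(39, 37/2)

11412940809586445617912933082141113109592868418803792849742082853952/260482230539801441740443042658304495693963554090403209508020269980919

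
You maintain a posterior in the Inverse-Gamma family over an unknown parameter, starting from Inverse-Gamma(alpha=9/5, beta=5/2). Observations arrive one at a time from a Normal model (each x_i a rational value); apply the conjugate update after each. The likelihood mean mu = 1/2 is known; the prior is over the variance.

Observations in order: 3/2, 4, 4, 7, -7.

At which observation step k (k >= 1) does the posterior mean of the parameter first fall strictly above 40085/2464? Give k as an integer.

k = 5

obs 1: x=3/2 → posterior Inverse-Gamma(23/10, 3)
obs 2: x=4 → posterior Inverse-Gamma(14/5, 73/8)
obs 3: x=4 → posterior Inverse-Gamma(33/10, 61/4)
obs 4: x=7 → posterior Inverse-Gamma(19/5, 291/8)
obs 5: x=-7 → posterior Inverse-Gamma(43/10, 129/2)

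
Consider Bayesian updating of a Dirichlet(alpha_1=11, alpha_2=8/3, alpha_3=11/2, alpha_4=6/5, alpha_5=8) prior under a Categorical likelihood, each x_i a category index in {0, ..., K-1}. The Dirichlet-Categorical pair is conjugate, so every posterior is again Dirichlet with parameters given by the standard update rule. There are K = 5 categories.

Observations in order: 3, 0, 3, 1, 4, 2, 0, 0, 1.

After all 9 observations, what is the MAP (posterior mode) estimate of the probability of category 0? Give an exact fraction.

390/971

obs 1: x=3 → posterior Dirichlet(11, 8/3, 11/2, 11/5, 8)
obs 2: x=0 → posterior Dirichlet(12, 8/3, 11/2, 11/5, 8)
obs 3: x=3 → posterior Dirichlet(12, 8/3, 11/2, 16/5, 8)
obs 4: x=1 → posterior Dirichlet(12, 11/3, 11/2, 16/5, 8)
obs 5: x=4 → posterior Dirichlet(12, 11/3, 11/2, 16/5, 9)
obs 6: x=2 → posterior Dirichlet(12, 11/3, 13/2, 16/5, 9)
obs 7: x=0 → posterior Dirichlet(13, 11/3, 13/2, 16/5, 9)
obs 8: x=0 → posterior Dirichlet(14, 11/3, 13/2, 16/5, 9)
obs 9: x=1 → posterior Dirichlet(14, 14/3, 13/2, 16/5, 9)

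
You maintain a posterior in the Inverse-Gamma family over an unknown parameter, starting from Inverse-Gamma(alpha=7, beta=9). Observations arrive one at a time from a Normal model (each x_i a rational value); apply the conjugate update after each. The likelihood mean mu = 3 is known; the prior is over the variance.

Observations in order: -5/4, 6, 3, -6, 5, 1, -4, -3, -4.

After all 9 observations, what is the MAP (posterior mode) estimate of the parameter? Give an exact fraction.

obs 1: x=-5/4 → posterior Inverse-Gamma(15/2, 577/32)
obs 2: x=6 → posterior Inverse-Gamma(8, 721/32)
obs 3: x=3 → posterior Inverse-Gamma(17/2, 721/32)
obs 4: x=-6 → posterior Inverse-Gamma(9, 2017/32)
obs 5: x=5 → posterior Inverse-Gamma(19/2, 2081/32)
obs 6: x=1 → posterior Inverse-Gamma(10, 2145/32)
obs 7: x=-4 → posterior Inverse-Gamma(21/2, 2929/32)
obs 8: x=-3 → posterior Inverse-Gamma(11, 3505/32)
obs 9: x=-4 → posterior Inverse-Gamma(23/2, 4289/32)

4289/400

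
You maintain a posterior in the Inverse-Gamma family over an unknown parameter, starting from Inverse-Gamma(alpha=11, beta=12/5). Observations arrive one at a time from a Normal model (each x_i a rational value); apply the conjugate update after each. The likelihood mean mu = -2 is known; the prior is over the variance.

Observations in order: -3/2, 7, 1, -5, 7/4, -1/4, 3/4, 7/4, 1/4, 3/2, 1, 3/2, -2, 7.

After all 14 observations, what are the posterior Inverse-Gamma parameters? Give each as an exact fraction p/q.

obs 1: x=-3/2 → posterior Inverse-Gamma(23/2, 101/40)
obs 2: x=7 → posterior Inverse-Gamma(12, 1721/40)
obs 3: x=1 → posterior Inverse-Gamma(25/2, 1901/40)
obs 4: x=-5 → posterior Inverse-Gamma(13, 2081/40)
obs 5: x=7/4 → posterior Inverse-Gamma(27/2, 9449/160)
obs 6: x=-1/4 → posterior Inverse-Gamma(14, 4847/80)
obs 7: x=3/4 → posterior Inverse-Gamma(29/2, 10299/160)
obs 8: x=7/4 → posterior Inverse-Gamma(15, 357/5)
obs 9: x=1/4 → posterior Inverse-Gamma(31/2, 11829/160)
obs 10: x=3/2 → posterior Inverse-Gamma(16, 12809/160)
obs 11: x=1 → posterior Inverse-Gamma(33/2, 13529/160)
obs 12: x=3/2 → posterior Inverse-Gamma(17, 14509/160)
obs 13: x=-2 → posterior Inverse-Gamma(35/2, 14509/160)
obs 14: x=7 → posterior Inverse-Gamma(18, 20989/160)

alpha=18, beta=20989/160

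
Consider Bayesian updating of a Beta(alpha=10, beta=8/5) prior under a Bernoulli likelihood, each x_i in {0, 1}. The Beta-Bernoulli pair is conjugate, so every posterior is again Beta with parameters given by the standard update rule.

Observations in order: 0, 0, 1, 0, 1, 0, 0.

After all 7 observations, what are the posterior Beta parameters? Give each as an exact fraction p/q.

obs 1: x=0 → posterior Beta(10, 13/5)
obs 2: x=0 → posterior Beta(10, 18/5)
obs 3: x=1 → posterior Beta(11, 18/5)
obs 4: x=0 → posterior Beta(11, 23/5)
obs 5: x=1 → posterior Beta(12, 23/5)
obs 6: x=0 → posterior Beta(12, 28/5)
obs 7: x=0 → posterior Beta(12, 33/5)

alpha=12, beta=33/5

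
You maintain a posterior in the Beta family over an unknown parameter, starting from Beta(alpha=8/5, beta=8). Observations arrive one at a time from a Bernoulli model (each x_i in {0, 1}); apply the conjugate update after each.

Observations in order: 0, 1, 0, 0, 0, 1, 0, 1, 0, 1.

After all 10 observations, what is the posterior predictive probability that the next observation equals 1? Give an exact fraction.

obs 1: x=0 → posterior Beta(8/5, 9)
obs 2: x=1 → posterior Beta(13/5, 9)
obs 3: x=0 → posterior Beta(13/5, 10)
obs 4: x=0 → posterior Beta(13/5, 11)
obs 5: x=0 → posterior Beta(13/5, 12)
obs 6: x=1 → posterior Beta(18/5, 12)
obs 7: x=0 → posterior Beta(18/5, 13)
obs 8: x=1 → posterior Beta(23/5, 13)
obs 9: x=0 → posterior Beta(23/5, 14)
obs 10: x=1 → posterior Beta(28/5, 14)

2/7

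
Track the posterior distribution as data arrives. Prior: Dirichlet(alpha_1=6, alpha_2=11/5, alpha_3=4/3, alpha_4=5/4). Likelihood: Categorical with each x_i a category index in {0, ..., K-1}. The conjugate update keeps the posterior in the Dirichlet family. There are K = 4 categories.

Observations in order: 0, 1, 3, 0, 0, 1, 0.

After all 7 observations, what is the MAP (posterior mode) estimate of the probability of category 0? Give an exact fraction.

obs 1: x=0 → posterior Dirichlet(7, 11/5, 4/3, 5/4)
obs 2: x=1 → posterior Dirichlet(7, 16/5, 4/3, 5/4)
obs 3: x=3 → posterior Dirichlet(7, 16/5, 4/3, 9/4)
obs 4: x=0 → posterior Dirichlet(8, 16/5, 4/3, 9/4)
obs 5: x=0 → posterior Dirichlet(9, 16/5, 4/3, 9/4)
obs 6: x=1 → posterior Dirichlet(9, 21/5, 4/3, 9/4)
obs 7: x=0 → posterior Dirichlet(10, 21/5, 4/3, 9/4)

540/827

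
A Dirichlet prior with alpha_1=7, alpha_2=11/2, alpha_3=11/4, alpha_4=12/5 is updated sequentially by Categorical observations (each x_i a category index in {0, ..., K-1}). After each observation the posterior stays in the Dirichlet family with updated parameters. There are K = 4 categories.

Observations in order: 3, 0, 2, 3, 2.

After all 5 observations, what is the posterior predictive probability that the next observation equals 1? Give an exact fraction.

110/453

obs 1: x=3 → posterior Dirichlet(7, 11/2, 11/4, 17/5)
obs 2: x=0 → posterior Dirichlet(8, 11/2, 11/4, 17/5)
obs 3: x=2 → posterior Dirichlet(8, 11/2, 15/4, 17/5)
obs 4: x=3 → posterior Dirichlet(8, 11/2, 15/4, 22/5)
obs 5: x=2 → posterior Dirichlet(8, 11/2, 19/4, 22/5)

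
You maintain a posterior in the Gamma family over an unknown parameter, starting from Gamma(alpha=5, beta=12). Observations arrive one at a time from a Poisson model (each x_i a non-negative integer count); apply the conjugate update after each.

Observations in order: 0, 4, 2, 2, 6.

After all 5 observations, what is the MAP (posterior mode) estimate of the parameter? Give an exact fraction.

18/17

obs 1: x=0 → posterior Gamma(5, 13)
obs 2: x=4 → posterior Gamma(9, 14)
obs 3: x=2 → posterior Gamma(11, 15)
obs 4: x=2 → posterior Gamma(13, 16)
obs 5: x=6 → posterior Gamma(19, 17)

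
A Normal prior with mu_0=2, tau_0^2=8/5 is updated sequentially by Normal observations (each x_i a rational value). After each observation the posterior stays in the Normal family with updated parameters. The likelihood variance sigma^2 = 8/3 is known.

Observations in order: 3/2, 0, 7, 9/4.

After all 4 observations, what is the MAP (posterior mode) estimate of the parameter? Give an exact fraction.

169/68

obs 1: x=3/2 → posterior Normal(29/16, 1)
obs 2: x=0 → posterior Normal(29/22, 8/11)
obs 3: x=7 → posterior Normal(71/28, 4/7)
obs 4: x=9/4 → posterior Normal(169/68, 8/17)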